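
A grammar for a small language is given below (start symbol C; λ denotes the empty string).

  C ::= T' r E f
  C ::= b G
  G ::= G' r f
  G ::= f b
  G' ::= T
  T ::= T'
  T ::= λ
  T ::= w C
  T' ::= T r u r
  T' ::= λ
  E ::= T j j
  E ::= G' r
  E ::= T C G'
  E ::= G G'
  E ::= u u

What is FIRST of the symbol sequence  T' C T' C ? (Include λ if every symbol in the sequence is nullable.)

Add FIRST(T')\{λ} = { r, w }; T' is nullable, continue.
Add FIRST(C) = { b, r, w }; C is not nullable, stop.

{ b, r, w }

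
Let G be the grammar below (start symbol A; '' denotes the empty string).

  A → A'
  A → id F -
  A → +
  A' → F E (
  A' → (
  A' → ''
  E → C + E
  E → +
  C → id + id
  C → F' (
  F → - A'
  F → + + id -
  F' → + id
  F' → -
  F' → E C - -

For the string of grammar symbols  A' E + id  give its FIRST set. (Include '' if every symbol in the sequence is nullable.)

{ (, +, -, id }

Add FIRST(A')\{''} = { (, +, - }; A' is nullable, continue.
Add FIRST(E) = { +, -, id }; E is not nullable, stop.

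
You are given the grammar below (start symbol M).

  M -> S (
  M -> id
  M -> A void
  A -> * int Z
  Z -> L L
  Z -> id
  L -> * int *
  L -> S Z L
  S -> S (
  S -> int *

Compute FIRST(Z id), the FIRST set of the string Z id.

Add FIRST(Z) = { *, id, int }; Z is not nullable, stop.

{ *, id, int }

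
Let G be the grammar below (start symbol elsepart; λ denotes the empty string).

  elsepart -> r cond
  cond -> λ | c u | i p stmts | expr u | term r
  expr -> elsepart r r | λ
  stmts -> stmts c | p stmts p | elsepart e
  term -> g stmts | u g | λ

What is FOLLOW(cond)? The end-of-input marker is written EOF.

In elsepart -> r cond: cond is at the end, add FOLLOW(elsepart) = { EOF, e, r }.
Union: FOLLOW(cond) = { EOF, e, r }.

{ EOF, e, r }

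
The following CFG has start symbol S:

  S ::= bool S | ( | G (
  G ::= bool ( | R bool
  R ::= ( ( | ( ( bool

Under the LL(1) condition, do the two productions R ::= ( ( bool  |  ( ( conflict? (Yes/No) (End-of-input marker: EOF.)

Yes

FIRST(( ( bool) = { ( } and FIRST(( () = { ( }.
Both contain (, so the two alternatives are not disjoint — LL(1) conflict.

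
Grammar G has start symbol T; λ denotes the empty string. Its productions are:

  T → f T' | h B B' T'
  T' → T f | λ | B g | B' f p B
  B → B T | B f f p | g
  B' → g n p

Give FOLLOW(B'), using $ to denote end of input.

{ $, f, g, h }

In T → h B B' T': add FIRST(T')\{λ} = { f, g, h }.
  Since T' is nullable, also add FOLLOW(T) = { $, f, g, h }.
In T' → B' f p B: add FIRST(f p B) = { f }.
Union: FOLLOW(B') = { $, f, g, h }.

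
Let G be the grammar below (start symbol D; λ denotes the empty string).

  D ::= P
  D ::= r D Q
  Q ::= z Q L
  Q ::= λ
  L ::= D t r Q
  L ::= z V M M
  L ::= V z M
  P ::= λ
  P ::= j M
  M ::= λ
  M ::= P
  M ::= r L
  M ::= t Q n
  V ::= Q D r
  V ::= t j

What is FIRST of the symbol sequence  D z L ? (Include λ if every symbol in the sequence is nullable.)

Add FIRST(D)\{λ} = { j, r }; D is nullable, continue.
z is a terminal; add {z} and stop.

{ j, r, z }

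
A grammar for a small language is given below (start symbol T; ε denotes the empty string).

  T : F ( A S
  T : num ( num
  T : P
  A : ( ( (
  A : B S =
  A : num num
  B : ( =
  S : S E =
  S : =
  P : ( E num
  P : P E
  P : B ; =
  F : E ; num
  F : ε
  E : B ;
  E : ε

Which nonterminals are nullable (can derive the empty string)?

{ E, F }

Directly nullable (have an ε-production): F, E.
No other nonterminal has a production whose RHS symbols are all nullable.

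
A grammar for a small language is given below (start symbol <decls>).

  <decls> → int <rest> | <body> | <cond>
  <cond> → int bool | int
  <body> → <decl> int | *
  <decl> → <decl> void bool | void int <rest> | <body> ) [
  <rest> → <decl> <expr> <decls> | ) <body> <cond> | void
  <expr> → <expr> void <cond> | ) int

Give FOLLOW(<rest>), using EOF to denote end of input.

In <decls> → int <rest>: <rest> is at the end, add FOLLOW(<decls>) = { EOF, ), int, void }.
In <decl> → void int <rest>: <rest> is at the end, add FOLLOW(<decl>) = { ), int, void }.
Union: FOLLOW(<rest>) = { EOF, ), int, void }.

{ EOF, ), int, void }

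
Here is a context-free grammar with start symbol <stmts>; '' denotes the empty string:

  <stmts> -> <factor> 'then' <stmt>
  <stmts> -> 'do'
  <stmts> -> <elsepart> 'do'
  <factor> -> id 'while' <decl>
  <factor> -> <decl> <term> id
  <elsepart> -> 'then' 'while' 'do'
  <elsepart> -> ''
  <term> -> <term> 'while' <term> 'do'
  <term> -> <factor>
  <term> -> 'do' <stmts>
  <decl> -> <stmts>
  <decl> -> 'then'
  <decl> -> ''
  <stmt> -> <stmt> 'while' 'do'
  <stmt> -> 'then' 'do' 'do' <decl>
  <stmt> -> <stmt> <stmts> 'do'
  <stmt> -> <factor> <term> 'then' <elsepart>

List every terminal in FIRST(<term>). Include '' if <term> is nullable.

{ 'do', 'then', id }

From <term> -> <term> 'while' <term> 'do': add FIRST(<term>) = { 'do', 'then', id }.
From <term> -> <factor>: add FIRST(<factor>) = { 'do', 'then', id }.
<term> -> 'do' <stmts> contributes {'do'}.
Union: FIRST(<term>) = { 'do', 'then', id }.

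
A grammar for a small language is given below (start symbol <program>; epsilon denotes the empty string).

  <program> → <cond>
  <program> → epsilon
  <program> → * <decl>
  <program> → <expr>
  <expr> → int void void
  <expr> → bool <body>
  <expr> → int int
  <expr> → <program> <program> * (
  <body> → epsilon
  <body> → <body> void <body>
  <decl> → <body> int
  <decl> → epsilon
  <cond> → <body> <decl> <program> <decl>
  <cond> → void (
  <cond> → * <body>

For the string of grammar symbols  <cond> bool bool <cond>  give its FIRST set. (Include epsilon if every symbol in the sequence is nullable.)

Add FIRST(<cond>)\{epsilon} = { *, bool, int, void }; <cond> is nullable, continue.
bool is a terminal; add {bool} and stop.

{ *, bool, int, void }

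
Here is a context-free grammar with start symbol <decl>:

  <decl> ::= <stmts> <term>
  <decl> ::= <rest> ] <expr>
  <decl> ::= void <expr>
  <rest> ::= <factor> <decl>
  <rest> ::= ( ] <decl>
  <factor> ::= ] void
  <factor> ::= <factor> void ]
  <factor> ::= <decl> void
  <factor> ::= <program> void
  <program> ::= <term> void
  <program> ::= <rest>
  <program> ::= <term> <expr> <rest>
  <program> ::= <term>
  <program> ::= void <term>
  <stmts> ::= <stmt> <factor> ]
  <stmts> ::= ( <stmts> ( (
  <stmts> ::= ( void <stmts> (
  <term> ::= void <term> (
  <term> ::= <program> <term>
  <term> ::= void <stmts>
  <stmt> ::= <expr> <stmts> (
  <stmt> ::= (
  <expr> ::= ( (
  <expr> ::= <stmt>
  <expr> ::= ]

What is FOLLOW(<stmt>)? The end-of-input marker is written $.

{ $, (, ], void }

In <stmts> ::= <stmt> <factor> ]: add FIRST(<factor> ]) = { (, ], void }.
In <expr> ::= <stmt>: <stmt> is at the end, add FOLLOW(<expr>) = { $, (, ], void }.
Union: FOLLOW(<stmt>) = { $, (, ], void }.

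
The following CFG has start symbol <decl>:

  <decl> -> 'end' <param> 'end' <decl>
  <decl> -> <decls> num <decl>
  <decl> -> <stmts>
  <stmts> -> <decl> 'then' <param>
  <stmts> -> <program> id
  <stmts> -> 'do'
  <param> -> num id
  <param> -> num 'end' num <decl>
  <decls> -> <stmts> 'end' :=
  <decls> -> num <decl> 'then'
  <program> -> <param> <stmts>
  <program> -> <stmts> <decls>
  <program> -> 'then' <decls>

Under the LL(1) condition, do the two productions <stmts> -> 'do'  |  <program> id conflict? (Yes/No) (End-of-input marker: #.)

Yes

FIRST('do') = { 'do' } and FIRST(<program> id) = { 'do', 'end', 'then', num }.
Both contain 'do', so the two alternatives are not disjoint — LL(1) conflict.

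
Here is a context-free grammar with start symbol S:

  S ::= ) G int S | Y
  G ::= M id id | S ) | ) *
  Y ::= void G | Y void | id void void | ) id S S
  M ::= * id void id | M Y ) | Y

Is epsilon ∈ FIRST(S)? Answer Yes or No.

No

No nonterminal in this grammar is nullable.
No production of S has an RHS whose symbols are all nullable, so S is not nullable.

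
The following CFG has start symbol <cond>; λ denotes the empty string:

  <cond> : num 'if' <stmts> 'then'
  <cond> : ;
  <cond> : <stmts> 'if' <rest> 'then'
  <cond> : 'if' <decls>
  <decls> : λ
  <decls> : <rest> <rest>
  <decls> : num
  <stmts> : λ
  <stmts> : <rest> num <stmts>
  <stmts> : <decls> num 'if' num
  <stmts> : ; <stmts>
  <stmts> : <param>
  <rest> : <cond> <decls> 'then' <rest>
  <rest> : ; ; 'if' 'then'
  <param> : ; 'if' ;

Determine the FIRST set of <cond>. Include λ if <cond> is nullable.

{ 'if', ;, num }

<cond> : num 'if' <stmts> 'then' contributes {num}.
<cond> : ; contributes {;}.
From <cond> : <stmts> 'if' <rest> 'then': <stmts> nullable, take FIRST(<stmts>) ∪ {'if'} = { 'if', ;, num }.
<cond> : 'if' <decls> contributes {'if'}.
Union: FIRST(<cond>) = { 'if', ;, num }.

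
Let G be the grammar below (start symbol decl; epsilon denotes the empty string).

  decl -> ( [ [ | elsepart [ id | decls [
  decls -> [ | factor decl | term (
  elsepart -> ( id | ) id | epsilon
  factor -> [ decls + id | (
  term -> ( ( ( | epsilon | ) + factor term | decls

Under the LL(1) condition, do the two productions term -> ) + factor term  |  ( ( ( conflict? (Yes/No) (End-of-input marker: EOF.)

FIRST() + factor term) = { ) } and FIRST(( ( () = { ( }.
The FIRST sets are disjoint and neither alternative is nullable — no conflict.

No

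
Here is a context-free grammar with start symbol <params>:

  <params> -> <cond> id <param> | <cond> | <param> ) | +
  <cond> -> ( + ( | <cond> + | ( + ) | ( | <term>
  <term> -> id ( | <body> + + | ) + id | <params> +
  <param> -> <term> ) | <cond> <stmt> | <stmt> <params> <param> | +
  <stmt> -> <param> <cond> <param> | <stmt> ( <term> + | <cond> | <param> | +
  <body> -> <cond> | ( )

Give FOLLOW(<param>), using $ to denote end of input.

In <params> -> <cond> id <param>: <param> is at the end, add FOLLOW(<params>) = { $, (, ), +, id }.
In <params> -> <param> ): add FIRST()) = { ) }.
In <param> -> <stmt> <params> <param>: <param> is at the end, add FOLLOW(<param>) = { $, (, ), +, id }.
In <stmt> -> <param> <cond> <param>: add FIRST(<cond> <param>) = { (, ), +, id }.
In <stmt> -> <param> <cond> <param>: <param> is at the end, add FOLLOW(<stmt>) = { $, (, ), +, id }.
In <stmt> -> <param>: <param> is at the end, add FOLLOW(<stmt>) = { $, (, ), +, id }.
Union: FOLLOW(<param>) = { $, (, ), +, id }.

{ $, (, ), +, id }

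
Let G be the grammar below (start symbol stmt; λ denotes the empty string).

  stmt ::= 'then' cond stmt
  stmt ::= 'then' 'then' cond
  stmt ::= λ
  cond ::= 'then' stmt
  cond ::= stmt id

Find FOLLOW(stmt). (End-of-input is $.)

{ $, 'then', id }

stmt is the start symbol, so $ ∈ FOLLOW(stmt).
In stmt ::= 'then' cond stmt: stmt is at the end, add FOLLOW(stmt) = { $, 'then', id }.
In cond ::= 'then' stmt: stmt is at the end, add FOLLOW(cond) = { $, 'then', id }.
In cond ::= stmt id: add FIRST(id) = { id }.
Union: FOLLOW(stmt) = { $, 'then', id }.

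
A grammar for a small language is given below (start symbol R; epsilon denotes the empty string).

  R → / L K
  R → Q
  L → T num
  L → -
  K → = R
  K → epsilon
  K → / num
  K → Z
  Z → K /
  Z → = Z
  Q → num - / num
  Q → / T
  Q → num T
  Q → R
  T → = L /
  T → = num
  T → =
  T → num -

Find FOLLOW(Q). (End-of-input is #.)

{ #, / }

In R → Q: Q is at the end, add FOLLOW(R) = { #, / }.
Union: FOLLOW(Q) = { #, / }.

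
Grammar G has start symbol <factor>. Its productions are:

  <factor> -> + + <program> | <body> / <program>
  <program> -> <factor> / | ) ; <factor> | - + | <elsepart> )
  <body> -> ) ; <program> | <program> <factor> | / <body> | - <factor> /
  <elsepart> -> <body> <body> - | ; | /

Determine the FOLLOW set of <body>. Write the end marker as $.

{ ), +, -, /, ; }

In <factor> -> <body> / <program>: add FIRST(/ <program>) = { / }.
In <body> -> / <body>: <body> is at the end, add FOLLOW(<body>) = { ), +, -, /, ; }.
In <elsepart> -> <body> <body> -: add FIRST(<body> -) = { ), +, -, /, ; }.
In <elsepart> -> <body> <body> -: add FIRST(-) = { - }.
Union: FOLLOW(<body>) = { ), +, -, /, ; }.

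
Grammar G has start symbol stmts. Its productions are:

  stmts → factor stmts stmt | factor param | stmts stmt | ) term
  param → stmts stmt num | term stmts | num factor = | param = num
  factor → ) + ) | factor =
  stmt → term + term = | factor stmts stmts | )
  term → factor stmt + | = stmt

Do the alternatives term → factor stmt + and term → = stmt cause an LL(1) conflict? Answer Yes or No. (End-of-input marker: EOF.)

FIRST(factor stmt +) = { ) } and FIRST(= stmt) = { = }.
The FIRST sets are disjoint and neither alternative is nullable — no conflict.

No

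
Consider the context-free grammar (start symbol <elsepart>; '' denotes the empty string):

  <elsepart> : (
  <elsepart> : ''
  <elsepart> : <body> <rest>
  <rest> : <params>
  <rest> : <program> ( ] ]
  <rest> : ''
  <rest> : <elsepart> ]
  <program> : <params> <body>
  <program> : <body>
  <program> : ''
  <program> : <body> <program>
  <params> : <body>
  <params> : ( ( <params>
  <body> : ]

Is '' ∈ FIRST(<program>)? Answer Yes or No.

Yes

<program> has an ''-production, so <program> ⇒ ''.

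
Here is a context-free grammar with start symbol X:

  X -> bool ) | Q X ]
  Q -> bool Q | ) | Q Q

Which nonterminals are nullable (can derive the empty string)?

No nonterminal has an empty production or an RHS whose symbols are all nullable.

{ } (none)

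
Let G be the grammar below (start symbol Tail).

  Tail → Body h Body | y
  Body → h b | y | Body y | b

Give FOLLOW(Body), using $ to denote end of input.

{ $, h, y }

In Tail → Body h Body: add FIRST(h Body) = { h }.
In Tail → Body h Body: Body is at the end, add FOLLOW(Tail) = { $ }.
In Body → Body y: add FIRST(y) = { y }.
Union: FOLLOW(Body) = { $, h, y }.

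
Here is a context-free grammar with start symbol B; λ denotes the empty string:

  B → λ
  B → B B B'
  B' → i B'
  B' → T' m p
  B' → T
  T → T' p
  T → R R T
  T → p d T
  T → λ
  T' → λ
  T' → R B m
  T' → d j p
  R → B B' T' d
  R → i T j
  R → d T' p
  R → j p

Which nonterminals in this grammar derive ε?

Directly nullable (have an λ-production): B, T, T'.
B' → T with every symbol nullable, so B' is nullable.
No other nonterminal has a production whose RHS symbols are all nullable.

{ B, B', T, T' }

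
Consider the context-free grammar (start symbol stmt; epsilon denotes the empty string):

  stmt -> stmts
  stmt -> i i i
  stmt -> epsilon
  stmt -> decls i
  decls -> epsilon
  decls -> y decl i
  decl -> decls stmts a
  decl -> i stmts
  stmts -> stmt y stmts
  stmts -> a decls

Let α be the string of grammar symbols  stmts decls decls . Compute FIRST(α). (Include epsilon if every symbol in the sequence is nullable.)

{ a, i, y }

Add FIRST(stmts) = { a, i, y }; stmts is not nullable, stop.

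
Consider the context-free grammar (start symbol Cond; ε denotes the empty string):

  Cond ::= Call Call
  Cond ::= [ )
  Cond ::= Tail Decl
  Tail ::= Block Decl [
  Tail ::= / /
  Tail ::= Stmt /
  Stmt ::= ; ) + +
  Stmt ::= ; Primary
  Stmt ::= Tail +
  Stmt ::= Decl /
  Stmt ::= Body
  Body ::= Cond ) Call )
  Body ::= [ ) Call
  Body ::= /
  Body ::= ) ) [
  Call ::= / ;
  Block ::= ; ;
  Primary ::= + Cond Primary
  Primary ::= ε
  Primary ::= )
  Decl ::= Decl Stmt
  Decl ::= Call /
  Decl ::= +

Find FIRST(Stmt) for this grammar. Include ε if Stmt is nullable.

{ ), +, /, ;, [ }

Stmt ::= ; ) + + contributes {;}.
Stmt ::= ; Primary contributes {;}.
From Stmt ::= Tail +: add FIRST(Tail) = { ), +, /, ;, [ }.
From Stmt ::= Decl /: add FIRST(Decl) = { +, / }.
From Stmt ::= Body: add FIRST(Body) = { ), +, /, ;, [ }.
Union: FIRST(Stmt) = { ), +, /, ;, [ }.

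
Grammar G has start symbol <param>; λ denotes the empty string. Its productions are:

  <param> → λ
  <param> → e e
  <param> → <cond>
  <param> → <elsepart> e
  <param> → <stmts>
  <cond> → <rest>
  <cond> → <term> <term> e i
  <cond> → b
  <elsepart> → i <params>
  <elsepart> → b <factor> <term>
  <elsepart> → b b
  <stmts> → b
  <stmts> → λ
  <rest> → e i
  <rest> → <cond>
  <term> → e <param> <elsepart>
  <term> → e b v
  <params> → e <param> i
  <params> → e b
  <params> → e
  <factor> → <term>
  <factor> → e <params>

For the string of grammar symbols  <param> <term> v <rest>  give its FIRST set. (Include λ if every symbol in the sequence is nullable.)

{ b, e, i }

Add FIRST(<param>)\{λ} = { b, e, i }; <param> is nullable, continue.
Add FIRST(<term>) = { e }; <term> is not nullable, stop.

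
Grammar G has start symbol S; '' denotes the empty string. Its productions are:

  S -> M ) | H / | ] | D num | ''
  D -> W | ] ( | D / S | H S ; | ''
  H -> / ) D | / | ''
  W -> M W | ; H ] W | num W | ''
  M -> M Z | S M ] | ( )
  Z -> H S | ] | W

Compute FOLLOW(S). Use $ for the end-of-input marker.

{ $, (, ), /, ;, ], num }

S is the start symbol, so $ ∈ FOLLOW(S).
In D -> D / S: S is at the end, add FOLLOW(D) = { (, ), /, ;, ], num }.
In D -> H S ;: add FIRST(;) = { ; }.
In M -> S M ]: add FIRST(M ]) = { (, /, ;, ], num }.
In Z -> H S: S is at the end, add FOLLOW(Z) = { (, ), /, ;, ], num }.
Union: FOLLOW(S) = { $, (, ), /, ;, ], num }.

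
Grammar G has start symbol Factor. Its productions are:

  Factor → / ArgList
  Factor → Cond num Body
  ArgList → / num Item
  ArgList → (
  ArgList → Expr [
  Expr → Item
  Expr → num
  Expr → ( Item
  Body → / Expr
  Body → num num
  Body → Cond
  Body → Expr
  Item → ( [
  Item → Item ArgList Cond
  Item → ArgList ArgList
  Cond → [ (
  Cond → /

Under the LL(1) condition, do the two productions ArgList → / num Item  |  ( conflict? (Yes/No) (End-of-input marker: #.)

FIRST(/ num Item) = { / } and FIRST(() = { ( }.
The FIRST sets are disjoint and neither alternative is nullable — no conflict.

No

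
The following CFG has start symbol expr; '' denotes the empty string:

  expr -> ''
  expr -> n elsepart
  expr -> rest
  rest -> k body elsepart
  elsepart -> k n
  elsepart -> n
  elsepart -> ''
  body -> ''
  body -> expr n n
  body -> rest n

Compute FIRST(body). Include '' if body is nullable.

body -> '' contributes ''.
From body -> expr n n: expr nullable, take FIRST(expr) ∪ {n} = { k, n }.
From body -> rest n: add FIRST(rest) = { k }.
Union: FIRST(body) = { k, n, '' }.

{ k, n, '' }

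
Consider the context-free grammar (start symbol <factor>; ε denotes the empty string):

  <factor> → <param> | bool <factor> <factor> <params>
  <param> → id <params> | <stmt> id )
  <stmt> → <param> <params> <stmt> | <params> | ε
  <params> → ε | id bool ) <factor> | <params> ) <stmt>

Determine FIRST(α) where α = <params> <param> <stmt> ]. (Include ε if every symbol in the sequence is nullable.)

Add FIRST(<params>)\{ε} = { ), id }; <params> is nullable, continue.
Add FIRST(<param>) = { ), id }; <param> is not nullable, stop.

{ ), id }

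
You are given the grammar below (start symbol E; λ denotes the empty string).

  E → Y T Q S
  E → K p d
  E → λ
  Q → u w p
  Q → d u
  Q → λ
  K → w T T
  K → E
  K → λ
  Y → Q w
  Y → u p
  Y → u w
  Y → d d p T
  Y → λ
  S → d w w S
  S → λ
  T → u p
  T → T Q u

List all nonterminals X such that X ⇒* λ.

Directly nullable (have an λ-production): E, Q, K, Y, S.
No other nonterminal has a production whose RHS symbols are all nullable.

{ E, K, Q, S, Y }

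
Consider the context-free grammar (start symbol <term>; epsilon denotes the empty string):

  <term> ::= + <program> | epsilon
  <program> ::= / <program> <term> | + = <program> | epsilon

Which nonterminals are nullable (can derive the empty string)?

{ <program>, <term> }

Directly nullable (have an epsilon-production): <term>, <program>.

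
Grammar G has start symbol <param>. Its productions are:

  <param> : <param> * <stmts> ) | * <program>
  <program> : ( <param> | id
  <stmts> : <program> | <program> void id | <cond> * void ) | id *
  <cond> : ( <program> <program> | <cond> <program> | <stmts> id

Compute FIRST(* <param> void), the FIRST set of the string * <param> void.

{ * }

* is a terminal; add {*} and stop.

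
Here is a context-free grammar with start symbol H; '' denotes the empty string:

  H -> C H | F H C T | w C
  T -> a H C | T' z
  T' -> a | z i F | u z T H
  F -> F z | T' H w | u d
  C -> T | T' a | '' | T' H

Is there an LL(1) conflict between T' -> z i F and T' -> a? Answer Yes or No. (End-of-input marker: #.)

FIRST(z i F) = { z } and FIRST(a) = { a }.
The FIRST sets are disjoint and neither alternative is nullable — no conflict.

No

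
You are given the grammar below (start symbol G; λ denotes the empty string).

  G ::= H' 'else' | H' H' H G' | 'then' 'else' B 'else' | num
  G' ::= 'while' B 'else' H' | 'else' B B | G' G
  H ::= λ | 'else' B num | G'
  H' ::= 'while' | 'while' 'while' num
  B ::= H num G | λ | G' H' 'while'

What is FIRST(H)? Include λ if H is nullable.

{ 'else', 'while', λ }

H ::= λ contributes λ.
H ::= 'else' B num contributes {'else'}.
From H ::= G': add FIRST(G') = { 'else', 'while' }.
Union: FIRST(H) = { 'else', 'while', λ }.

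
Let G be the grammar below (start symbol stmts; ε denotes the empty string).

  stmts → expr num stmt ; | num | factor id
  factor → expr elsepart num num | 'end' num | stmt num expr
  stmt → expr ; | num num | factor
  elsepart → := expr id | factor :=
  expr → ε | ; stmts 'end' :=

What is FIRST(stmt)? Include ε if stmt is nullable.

{ 'end', :=, ;, num }

From stmt → expr ;: expr nullable, take FIRST(expr) ∪ {;} = { ; }.
stmt → num num contributes {num}.
From stmt → factor: add FIRST(factor) = { 'end', :=, ;, num }.
Union: FIRST(stmt) = { 'end', :=, ;, num }.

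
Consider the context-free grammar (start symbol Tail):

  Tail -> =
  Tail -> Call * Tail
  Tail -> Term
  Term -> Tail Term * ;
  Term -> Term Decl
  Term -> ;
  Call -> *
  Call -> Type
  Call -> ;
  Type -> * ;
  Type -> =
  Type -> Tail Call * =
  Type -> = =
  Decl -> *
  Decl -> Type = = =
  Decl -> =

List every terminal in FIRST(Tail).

Tail -> = contributes {=}.
From Tail -> Call * Tail: add FIRST(Call) = { *, ;, = }.
From Tail -> Term: add FIRST(Term) = { *, ;, = }.
Union: FIRST(Tail) = { *, ;, = }.

{ *, ;, = }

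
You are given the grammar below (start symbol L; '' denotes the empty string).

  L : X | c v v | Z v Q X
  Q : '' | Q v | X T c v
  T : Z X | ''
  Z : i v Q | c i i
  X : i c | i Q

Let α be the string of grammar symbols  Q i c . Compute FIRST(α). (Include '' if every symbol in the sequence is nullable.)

{ i, v }

Add FIRST(Q)\{''} = { i, v }; Q is nullable, continue.
i is a terminal; add {i} and stop.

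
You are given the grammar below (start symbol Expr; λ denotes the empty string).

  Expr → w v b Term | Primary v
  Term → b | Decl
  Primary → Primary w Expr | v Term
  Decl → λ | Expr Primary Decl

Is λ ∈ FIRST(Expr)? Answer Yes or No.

No

Nullable nonterminals: Decl, Term.
No production of Expr has an RHS whose symbols are all nullable, so Expr is not nullable.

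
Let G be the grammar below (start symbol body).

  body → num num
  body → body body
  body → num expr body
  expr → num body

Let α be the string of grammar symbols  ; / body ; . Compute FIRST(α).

{ ; }

; is a terminal; add {;} and stop.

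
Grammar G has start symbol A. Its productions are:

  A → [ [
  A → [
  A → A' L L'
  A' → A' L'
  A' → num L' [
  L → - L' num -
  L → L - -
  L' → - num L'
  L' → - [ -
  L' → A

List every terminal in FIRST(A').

From A' → A' L': add FIRST(A') = { num }.
A' → num L' [ contributes {num}.
Union: FIRST(A') = { num }.

{ num }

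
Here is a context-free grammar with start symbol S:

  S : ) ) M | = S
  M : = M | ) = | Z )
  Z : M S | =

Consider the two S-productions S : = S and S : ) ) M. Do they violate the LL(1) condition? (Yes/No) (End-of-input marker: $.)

FIRST(= S) = { = } and FIRST() ) M) = { ) }.
The FIRST sets are disjoint and neither alternative is nullable — no conflict.

No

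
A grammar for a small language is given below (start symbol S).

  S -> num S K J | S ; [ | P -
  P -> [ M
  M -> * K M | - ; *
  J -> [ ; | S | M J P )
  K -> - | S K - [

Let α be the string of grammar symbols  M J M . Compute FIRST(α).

{ *, - }

Add FIRST(M) = { *, - }; M is not nullable, stop.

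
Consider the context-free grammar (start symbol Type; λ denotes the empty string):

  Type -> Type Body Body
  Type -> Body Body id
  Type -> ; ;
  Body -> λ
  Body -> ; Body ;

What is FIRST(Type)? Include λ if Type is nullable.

From Type -> Type Body Body: add FIRST(Type) = { ;, id }.
From Type -> Body Body id: Body, Body nullable, take FIRST(Body) ∪ FIRST(Body) ∪ {id} = { ;, id }.
Type -> ; ; contributes {;}.
Union: FIRST(Type) = { ;, id }.

{ ;, id }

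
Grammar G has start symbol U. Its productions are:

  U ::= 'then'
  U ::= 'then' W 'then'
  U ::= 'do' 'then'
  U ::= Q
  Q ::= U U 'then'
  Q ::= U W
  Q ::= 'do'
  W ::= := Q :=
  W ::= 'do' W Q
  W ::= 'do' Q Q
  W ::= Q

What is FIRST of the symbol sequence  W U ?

{ 'do', 'then', := }

Add FIRST(W) = { 'do', 'then', := }; W is not nullable, stop.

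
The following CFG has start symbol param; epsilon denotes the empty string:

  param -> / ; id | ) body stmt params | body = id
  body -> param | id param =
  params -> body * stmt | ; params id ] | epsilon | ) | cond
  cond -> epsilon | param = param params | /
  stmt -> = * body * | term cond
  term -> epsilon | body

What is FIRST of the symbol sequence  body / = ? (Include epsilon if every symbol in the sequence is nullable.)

{ ), /, id }

Add FIRST(body) = { ), /, id }; body is not nullable, stop.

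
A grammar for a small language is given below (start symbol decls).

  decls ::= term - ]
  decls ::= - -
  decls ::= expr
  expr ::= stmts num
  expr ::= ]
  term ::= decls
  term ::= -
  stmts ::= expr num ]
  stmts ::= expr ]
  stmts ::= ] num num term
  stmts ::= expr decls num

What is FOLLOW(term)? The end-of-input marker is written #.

{ -, num }

In decls ::= term - ]: add FIRST(- ]) = { - }.
In stmts ::= ] num num term: term is at the end, add FOLLOW(stmts) = { num }.
Union: FOLLOW(term) = { -, num }.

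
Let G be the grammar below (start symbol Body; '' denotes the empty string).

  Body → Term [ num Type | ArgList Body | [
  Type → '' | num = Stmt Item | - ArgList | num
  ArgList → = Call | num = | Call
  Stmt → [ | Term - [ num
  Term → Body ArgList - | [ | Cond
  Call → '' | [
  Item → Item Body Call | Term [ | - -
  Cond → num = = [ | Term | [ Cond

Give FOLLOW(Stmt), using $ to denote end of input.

{ -, =, [, num }

In Type → num = Stmt Item: add FIRST(Item) = { -, =, [, num }.
Union: FOLLOW(Stmt) = { -, =, [, num }.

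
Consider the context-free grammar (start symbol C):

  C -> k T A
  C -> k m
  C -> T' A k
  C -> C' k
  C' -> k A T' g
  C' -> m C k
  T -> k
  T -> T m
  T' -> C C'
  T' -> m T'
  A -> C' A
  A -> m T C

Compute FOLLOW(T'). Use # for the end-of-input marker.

In C -> T' A k: add FIRST(A k) = { k, m }.
In C' -> k A T' g: add FIRST(g) = { g }.
In T' -> m T': T' is at the end, add FOLLOW(T') = { g, k, m }.
Union: FOLLOW(T') = { g, k, m }.

{ g, k, m }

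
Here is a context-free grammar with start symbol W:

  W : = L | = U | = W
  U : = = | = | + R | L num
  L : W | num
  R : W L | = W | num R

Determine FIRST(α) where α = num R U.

num is a terminal; add {num} and stop.

{ num }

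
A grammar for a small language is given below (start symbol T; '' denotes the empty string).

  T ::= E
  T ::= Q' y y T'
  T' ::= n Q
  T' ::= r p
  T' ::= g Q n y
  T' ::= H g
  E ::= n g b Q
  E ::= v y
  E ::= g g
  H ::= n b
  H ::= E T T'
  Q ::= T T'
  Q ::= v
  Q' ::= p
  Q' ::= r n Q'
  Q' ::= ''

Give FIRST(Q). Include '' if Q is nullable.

From Q ::= T T': add FIRST(T) = { g, n, p, r, v, y }.
Q ::= v contributes {v}.
Union: FIRST(Q) = { g, n, p, r, v, y }.

{ g, n, p, r, v, y }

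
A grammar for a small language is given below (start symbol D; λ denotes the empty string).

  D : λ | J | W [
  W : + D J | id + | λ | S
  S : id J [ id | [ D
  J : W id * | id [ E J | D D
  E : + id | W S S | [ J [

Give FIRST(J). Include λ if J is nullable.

From J : W id *: W nullable, take FIRST(W) ∪ {id} = { +, [, id }.
J : id [ E J contributes {id}.
From J : D D: D, D nullable, take FIRST(D) ∪ FIRST(D) = { +, [, id }; also λ since the whole RHS is nullable.
Union: FIRST(J) = { +, [, id, λ }.

{ +, [, id, λ }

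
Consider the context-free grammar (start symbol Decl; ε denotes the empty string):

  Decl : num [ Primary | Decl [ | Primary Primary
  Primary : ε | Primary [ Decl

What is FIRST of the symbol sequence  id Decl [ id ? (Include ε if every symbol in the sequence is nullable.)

id is a terminal; add {id} and stop.

{ id }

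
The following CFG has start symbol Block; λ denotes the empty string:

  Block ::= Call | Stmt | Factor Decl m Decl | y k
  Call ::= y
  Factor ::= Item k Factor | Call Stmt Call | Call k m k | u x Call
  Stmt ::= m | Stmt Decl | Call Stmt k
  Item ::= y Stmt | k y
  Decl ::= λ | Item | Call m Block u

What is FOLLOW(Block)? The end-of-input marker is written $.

{ $, u }

Block is the start symbol, so $ ∈ FOLLOW(Block).
In Decl ::= Call m Block u: add FIRST(u) = { u }.
Union: FOLLOW(Block) = { $, u }.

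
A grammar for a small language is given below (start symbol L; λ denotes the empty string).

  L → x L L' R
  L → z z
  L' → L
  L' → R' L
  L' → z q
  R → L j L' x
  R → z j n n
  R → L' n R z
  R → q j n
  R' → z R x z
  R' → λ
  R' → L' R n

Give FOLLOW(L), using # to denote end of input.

L is the start symbol, so # ∈ FOLLOW(L).
In L → x L L' R: add FIRST(L' R) = { x, z }.
In L' → L: L is at the end, add FOLLOW(L') = { n, q, x, z }.
In L' → R' L: L is at the end, add FOLLOW(L') = { n, q, x, z }.
In R → L j L' x: add FIRST(j L' x) = { j }.
Union: FOLLOW(L) = { #, j, n, q, x, z }.

{ #, j, n, q, x, z }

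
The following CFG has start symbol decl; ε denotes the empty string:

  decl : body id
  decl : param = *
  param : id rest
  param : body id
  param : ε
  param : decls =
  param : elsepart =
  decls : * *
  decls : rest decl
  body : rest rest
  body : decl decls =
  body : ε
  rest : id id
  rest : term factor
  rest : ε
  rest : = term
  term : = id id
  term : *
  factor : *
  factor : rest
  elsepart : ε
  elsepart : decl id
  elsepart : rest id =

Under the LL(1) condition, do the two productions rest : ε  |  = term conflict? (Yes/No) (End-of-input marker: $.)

FIRST(ε) = { ε } and FIRST(= term) = { = }.
The first alternative is nullable and FOLLOW(rest) = { *, =, id } shares = with FIRST of the second — conflict.

Yes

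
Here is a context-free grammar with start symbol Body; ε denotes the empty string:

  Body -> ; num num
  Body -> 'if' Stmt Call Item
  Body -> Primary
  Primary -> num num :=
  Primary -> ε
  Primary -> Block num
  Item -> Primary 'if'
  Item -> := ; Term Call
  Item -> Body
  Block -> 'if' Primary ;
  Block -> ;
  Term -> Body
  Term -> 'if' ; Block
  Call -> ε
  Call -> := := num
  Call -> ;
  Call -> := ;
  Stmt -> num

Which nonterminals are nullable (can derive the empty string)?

Directly nullable (have an ε-production): Primary, Call.
Term -> Body with every symbol nullable, so Term is nullable.
Item -> Body with every symbol nullable, so Item is nullable.
Body -> Primary with every symbol nullable, so Body is nullable.
No other nonterminal has a production whose RHS symbols are all nullable.

{ Body, Call, Item, Primary, Term }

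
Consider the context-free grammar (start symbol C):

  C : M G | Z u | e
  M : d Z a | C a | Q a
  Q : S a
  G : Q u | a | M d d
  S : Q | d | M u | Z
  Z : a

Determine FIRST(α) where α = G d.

{ a, d, e }

Add FIRST(G) = { a, d, e }; G is not nullable, stop.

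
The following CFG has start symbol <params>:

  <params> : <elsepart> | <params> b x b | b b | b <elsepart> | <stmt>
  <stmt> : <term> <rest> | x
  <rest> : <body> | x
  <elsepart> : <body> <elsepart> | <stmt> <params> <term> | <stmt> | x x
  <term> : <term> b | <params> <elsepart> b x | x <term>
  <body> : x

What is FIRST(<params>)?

From <params> : <elsepart>: add FIRST(<elsepart>) = { b, x }.
From <params> : <params> b x b: add FIRST(<params>) = { b, x }.
<params> : b b contributes {b}.
<params> : b <elsepart> contributes {b}.
From <params> : <stmt>: add FIRST(<stmt>) = { b, x }.
Union: FIRST(<params>) = { b, x }.

{ b, x }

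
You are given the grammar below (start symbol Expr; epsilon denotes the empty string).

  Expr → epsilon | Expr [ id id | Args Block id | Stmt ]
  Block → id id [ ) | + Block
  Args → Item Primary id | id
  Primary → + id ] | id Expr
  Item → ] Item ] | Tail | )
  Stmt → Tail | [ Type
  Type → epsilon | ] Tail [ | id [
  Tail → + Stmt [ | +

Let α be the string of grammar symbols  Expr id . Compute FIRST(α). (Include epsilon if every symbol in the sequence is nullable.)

{ ), +, [, ], id }

Add FIRST(Expr)\{epsilon} = { ), +, [, ], id }; Expr is nullable, continue.
id is a terminal; add {id} and stop.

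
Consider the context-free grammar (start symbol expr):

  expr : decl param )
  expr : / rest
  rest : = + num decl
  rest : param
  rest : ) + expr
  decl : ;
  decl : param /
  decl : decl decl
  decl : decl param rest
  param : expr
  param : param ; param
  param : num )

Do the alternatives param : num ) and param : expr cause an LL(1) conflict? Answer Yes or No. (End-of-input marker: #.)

FIRST(num )) = { num } and FIRST(expr) = { /, ;, num }.
Both contain num, so the two alternatives are not disjoint — LL(1) conflict.

Yes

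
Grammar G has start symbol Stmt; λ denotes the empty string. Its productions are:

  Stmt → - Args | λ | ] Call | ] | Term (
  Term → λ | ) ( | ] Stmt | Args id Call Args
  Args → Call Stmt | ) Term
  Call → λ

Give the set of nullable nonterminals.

Directly nullable (have an λ-production): Stmt, Term, Call.
Args → Call Stmt with every symbol nullable, so Args is nullable.

{ Args, Call, Stmt, Term }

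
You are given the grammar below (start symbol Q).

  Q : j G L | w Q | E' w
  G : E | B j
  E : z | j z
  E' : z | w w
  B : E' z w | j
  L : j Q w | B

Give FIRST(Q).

{ j, w, z }

Q : j G L contributes {j}.
Q : w Q contributes {w}.
From Q : E' w: add FIRST(E') = { w, z }.
Union: FIRST(Q) = { j, w, z }.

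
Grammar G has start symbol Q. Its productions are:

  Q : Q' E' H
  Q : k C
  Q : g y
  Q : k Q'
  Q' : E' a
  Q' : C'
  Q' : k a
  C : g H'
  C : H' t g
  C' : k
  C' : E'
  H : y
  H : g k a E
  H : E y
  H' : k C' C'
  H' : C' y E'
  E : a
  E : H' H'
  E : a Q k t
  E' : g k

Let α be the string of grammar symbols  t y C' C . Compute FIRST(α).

t is a terminal; add {t} and stop.

{ t }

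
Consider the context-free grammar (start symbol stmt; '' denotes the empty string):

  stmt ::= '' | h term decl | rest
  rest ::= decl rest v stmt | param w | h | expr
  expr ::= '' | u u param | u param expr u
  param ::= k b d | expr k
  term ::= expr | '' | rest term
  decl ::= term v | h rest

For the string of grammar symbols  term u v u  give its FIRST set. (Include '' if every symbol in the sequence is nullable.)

{ h, k, u, v }

Add FIRST(term)\{''} = { h, k, u, v }; term is nullable, continue.
u is a terminal; add {u} and stop.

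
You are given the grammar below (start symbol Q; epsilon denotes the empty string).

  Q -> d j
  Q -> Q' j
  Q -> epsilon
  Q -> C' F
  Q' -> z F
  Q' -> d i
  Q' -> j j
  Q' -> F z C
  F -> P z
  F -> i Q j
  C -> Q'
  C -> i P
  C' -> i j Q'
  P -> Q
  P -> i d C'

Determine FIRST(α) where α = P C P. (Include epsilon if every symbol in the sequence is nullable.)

{ d, i, j, z }

Add FIRST(P)\{epsilon} = { d, i, j, z }; P is nullable, continue.
Add FIRST(C) = { d, i, j, z }; C is not nullable, stop.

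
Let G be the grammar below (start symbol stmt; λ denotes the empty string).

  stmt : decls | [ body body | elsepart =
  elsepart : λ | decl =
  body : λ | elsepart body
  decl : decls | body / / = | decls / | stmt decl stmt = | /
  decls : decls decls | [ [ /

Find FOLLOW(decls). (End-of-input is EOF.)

In stmt : decls: decls is at the end, add FOLLOW(stmt) = { EOF, /, =, [ }.
In decl : decls: decls is at the end, add FOLLOW(decl) = { /, =, [ }.
In decl : decls /: add FIRST(/) = { / }.
In decls : decls decls: add FIRST(decls) = { [ }.
In decls : decls decls: decls is at the end, add FOLLOW(decls) = { EOF, /, =, [ }.
Union: FOLLOW(decls) = { EOF, /, =, [ }.

{ EOF, /, =, [ }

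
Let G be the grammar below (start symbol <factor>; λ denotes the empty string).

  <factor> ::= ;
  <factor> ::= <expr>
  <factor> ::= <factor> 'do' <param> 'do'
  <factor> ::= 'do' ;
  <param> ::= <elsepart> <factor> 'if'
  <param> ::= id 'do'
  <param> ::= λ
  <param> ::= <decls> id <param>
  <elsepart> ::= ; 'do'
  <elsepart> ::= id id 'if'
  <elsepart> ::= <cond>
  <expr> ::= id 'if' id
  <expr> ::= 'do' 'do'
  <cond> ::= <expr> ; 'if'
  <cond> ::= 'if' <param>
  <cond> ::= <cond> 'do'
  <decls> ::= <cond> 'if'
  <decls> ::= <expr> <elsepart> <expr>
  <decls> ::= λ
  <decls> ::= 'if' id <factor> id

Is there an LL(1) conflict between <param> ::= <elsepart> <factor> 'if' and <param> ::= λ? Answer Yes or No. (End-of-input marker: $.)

FIRST(<elsepart> <factor> 'if') = { 'do', 'if', ;, id } and FIRST(λ) = { λ }.
The second alternative is nullable and FOLLOW(<param>) = { 'do', 'if', ;, id } shares 'do' with FIRST of the first — conflict.

Yes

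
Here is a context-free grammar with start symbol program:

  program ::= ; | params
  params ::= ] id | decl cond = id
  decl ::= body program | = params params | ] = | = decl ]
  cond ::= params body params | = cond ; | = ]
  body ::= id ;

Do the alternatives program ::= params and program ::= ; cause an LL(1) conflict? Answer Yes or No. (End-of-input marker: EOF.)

No

FIRST(params) = { =, ], id } and FIRST(;) = { ; }.
The FIRST sets are disjoint and neither alternative is nullable — no conflict.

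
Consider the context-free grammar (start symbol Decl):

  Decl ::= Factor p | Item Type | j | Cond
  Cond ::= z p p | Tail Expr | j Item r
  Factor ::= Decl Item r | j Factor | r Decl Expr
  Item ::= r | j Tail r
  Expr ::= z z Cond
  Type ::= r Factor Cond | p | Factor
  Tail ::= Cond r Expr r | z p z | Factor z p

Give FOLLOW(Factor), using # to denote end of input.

In Decl ::= Factor p: add FIRST(p) = { p }.
In Factor ::= j Factor: Factor is at the end, add FOLLOW(Factor) = { #, j, p, r, z }.
In Type ::= r Factor Cond: add FIRST(Cond) = { j, r, z }.
In Type ::= Factor: Factor is at the end, add FOLLOW(Type) = { #, j, r, z }.
In Tail ::= Factor z p: add FIRST(z p) = { z }.
Union: FOLLOW(Factor) = { #, j, p, r, z }.

{ #, j, p, r, z }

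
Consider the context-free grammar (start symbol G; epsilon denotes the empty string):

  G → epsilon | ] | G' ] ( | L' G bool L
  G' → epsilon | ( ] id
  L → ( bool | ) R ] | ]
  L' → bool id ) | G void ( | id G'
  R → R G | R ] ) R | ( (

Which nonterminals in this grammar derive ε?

Directly nullable (have an epsilon-production): G, G'.
No other nonterminal has a production whose RHS symbols are all nullable.

{ G, G' }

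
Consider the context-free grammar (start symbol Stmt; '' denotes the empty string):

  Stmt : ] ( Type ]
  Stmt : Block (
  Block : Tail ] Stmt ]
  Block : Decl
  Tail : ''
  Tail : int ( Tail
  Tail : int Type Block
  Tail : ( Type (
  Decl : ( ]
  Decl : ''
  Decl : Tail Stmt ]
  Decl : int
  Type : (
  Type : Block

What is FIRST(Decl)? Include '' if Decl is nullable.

{ (, ], int, '' }

Decl : ( ] contributes {(}.
Decl : '' contributes ''.
From Decl : Tail Stmt ]: Tail nullable, take FIRST(Tail) ∪ FIRST(Stmt) = { (, ], int }.
Decl : int contributes {int}.
Union: FIRST(Decl) = { (, ], int, '' }.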